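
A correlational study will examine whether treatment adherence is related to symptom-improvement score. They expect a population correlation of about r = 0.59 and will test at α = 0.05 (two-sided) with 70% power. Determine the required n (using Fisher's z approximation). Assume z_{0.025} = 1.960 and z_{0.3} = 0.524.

n = 17

Fisher's z: C = ½·ln((1+r)/(1−r)) = ½·ln(3.8780) = 0.6777.
n = ((z_{α/2} + z_β)/C)² + 3.
(1.960 + 0.524) / 0.6777 = 2.484 / 0.6777 = 3.665.
n = 3.665² + 3 = 13.43 + 3 = 16.4.
Round up.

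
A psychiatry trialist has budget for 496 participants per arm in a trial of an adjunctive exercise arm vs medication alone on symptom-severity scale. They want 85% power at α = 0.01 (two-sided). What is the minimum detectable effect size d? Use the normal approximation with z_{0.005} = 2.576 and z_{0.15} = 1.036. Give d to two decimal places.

For two independent groups of n = 496 each: d_min = (z_{α/2} + z_β)·√(2/n).
z-sum = 2.576 + 1.036 = 3.612.
d_min = 3.612 × √(2/496) = 3.612 × 0.0635 = 0.229.

d_min ≈ 0.23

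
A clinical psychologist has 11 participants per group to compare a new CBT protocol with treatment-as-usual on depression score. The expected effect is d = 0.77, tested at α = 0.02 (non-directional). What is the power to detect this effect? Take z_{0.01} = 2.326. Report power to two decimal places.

power ≈ 0.30

For two equal groups, power = Φ(d·√(n/2) − z_{α/2}).
d·√(n/2) = 0.77 × √(11/2) = 0.77 × 2.345 = 1.806.
z_β = 1.806 − 2.326 = -0.520.
Power = Φ(-0.520) = 0.301.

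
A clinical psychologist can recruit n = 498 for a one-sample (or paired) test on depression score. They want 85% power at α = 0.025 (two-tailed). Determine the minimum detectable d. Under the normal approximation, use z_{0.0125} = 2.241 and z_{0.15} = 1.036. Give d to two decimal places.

d_min ≈ 0.15

For a single sample (or paired design) of n = 498: d_min = (z_{α/2} + z_β)/√n.
z-sum = 2.241 + 1.036 = 3.277.
d_min = 3.277 / √498 = 3.277 / 22.316 = 0.147.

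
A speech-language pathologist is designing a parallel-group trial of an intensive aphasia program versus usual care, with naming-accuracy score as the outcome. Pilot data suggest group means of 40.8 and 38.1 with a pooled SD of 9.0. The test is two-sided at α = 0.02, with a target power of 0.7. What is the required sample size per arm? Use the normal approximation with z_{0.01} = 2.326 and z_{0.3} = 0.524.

Cohen's d = |M₁ − M₂| / SD_pooled = |40.8 − 38.1| / 9.0 = 2.7 / 9.0 = 0.300.
For two independent groups with equal n: n = 2·((z_{α/2} + z_β) / d)².
z_{α/2} + z_β = 2.326 + 0.524 = 2.850.
n = 2 × (2.850 / 0.300)² = 2 × 9.500² = 2 × 90.25 = 180.5.
Round up to the next whole participant.

n = 181 per group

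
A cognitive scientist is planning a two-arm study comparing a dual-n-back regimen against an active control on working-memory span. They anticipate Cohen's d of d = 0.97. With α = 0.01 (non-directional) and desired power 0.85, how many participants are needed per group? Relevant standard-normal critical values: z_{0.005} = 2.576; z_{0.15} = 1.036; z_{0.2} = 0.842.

For two independent groups with equal n: n = 2·((z_{α/2} + z_β) / d)².
z_{α/2} + z_β = 2.576 + 1.036 = 3.612.
n = 2 × (3.612 / 0.97)² = 2 × 3.724² = 2 × 13.87 = 27.7.
Round up to the next whole participant.

n = 28 per group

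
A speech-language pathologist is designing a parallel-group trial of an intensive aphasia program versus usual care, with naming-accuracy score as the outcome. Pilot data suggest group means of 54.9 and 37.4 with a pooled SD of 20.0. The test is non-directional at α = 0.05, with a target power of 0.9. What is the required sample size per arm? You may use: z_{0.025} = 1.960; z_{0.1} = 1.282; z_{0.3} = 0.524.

Cohen's d = |M₁ − M₂| / SD_pooled = |54.9 − 37.4| / 20.0 = 17.5 / 20.0 = 0.875.
For two independent groups with equal n: n = 2·((z_{α/2} + z_β) / d)².
z_{α/2} + z_β = 1.960 + 1.282 = 3.242.
n = 2 × (3.242 / 0.875)² = 2 × 3.705² = 2 × 13.73 = 27.5.
Round up to the next whole participant.

n = 28 per group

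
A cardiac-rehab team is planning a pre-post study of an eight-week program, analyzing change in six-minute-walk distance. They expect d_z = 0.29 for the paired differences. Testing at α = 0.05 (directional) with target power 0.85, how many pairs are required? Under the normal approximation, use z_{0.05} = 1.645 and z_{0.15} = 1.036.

For a paired (one-sample on differences) test: n = ((z_{α} + z_β) / d)².
z_{α} + z_β = 1.645 + 1.036 = 2.681.
n = (2.681 / 0.29)² = 9.245² = 85.47.
Round up.

n = 86 pairs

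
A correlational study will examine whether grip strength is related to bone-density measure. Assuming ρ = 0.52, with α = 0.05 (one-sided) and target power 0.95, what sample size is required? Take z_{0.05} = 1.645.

n = 36

Fisher's z: C = ½·ln((1+r)/(1−r)) = ½·ln(3.1667) = 0.5763.
n = ((z_{α} + z_β)/C)² + 3.
(1.645 + 1.645) / 0.5763 = 3.290 / 0.5763 = 5.709.
n = 5.709² + 3 = 32.59 + 3 = 35.6.
Round up.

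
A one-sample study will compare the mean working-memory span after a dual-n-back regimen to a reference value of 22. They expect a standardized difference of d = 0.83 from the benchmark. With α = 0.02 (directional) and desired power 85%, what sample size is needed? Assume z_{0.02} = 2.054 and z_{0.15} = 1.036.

n = 14

For a one-sample test: n = ((z_{α} + z_β) / d)².
z_{α} + z_β = 2.054 + 1.036 = 3.090.
n = (3.090 / 0.83)² = 3.723² = 13.86.
Round up.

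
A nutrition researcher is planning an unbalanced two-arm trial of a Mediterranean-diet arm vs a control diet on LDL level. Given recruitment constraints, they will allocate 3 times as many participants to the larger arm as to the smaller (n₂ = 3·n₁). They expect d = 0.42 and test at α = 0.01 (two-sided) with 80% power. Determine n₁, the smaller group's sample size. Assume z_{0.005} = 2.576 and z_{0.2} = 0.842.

n₁ = 89

With allocation ratio k = n₂/n₁ = 3, Var(x̄₁−x̄₂) = σ²(1/n₁ + 1/(k·n₁)) = σ²·(k+1)/(k·n₁).
So n₁ = (1 + 1/k)·((z_{α/2} + z_β)/d)² = 1.333 × (3.418/0.42)².
n₁ = 1.333 × 66.23 = 88.3.
Round up: n₁ = 89, giving n₂ = 3 × 89 = 267.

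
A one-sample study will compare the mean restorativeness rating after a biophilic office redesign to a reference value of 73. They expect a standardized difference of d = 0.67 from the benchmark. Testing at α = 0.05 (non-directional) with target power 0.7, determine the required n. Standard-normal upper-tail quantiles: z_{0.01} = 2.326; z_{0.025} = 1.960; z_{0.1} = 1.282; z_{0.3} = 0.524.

For a one-sample test: n = ((z_{α/2} + z_β) / d)².
z_{α/2} + z_β = 1.960 + 0.524 = 2.484.
n = (2.484 / 0.67)² = 3.707² = 13.75.
Round up.

n = 14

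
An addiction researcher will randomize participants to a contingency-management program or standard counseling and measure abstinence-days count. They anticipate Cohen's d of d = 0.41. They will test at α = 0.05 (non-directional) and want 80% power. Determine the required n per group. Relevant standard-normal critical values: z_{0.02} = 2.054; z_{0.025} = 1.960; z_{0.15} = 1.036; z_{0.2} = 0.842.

n = 94 per group

For two independent groups with equal n: n = 2·((z_{α/2} + z_β) / d)².
z_{α/2} + z_β = 1.960 + 0.842 = 2.802.
n = 2 × (2.802 / 0.41)² = 2 × 6.834² = 2 × 46.71 = 93.4.
Round up to the next whole participant.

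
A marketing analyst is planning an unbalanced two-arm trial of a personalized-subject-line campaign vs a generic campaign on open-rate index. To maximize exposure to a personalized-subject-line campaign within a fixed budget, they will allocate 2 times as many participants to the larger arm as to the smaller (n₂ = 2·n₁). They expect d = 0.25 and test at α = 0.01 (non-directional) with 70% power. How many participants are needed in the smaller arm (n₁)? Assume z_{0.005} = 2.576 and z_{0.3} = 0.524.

With allocation ratio k = n₂/n₁ = 2, Var(x̄₁−x̄₂) = σ²(1/n₁ + 1/(k·n₁)) = σ²·(k+1)/(k·n₁).
So n₁ = (1 + 1/k)·((z_{α/2} + z_β)/d)² = 1.500 × (3.100/0.25)².
n₁ = 1.500 × 153.76 = 230.6.
Round up: n₁ = 231, giving n₂ = 2 × 231 = 462.

n₁ = 231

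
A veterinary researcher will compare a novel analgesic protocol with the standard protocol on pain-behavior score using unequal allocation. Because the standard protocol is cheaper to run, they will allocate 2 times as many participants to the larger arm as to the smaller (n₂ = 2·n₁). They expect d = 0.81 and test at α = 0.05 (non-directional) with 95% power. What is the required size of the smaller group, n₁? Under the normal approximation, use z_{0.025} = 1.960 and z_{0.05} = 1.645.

n₁ = 30

With allocation ratio k = n₂/n₁ = 2, Var(x̄₁−x̄₂) = σ²(1/n₁ + 1/(k·n₁)) = σ²·(k+1)/(k·n₁).
So n₁ = (1 + 1/k)·((z_{α/2} + z_β)/d)² = 1.500 × (3.605/0.81)².
n₁ = 1.500 × 19.81 = 29.7.
Round up: n₁ = 30, giving n₂ = 2 × 30 = 60.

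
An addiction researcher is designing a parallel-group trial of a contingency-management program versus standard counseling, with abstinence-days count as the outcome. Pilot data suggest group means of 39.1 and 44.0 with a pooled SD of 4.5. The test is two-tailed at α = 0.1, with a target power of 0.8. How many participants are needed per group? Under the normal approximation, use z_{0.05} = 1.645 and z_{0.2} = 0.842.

Cohen's d = |M₁ − M₂| / SD_pooled = |39.1 − 44.0| / 4.5 = 4.9 / 4.5 = 1.089.
For two independent groups with equal n: n = 2·((z_{α/2} + z_β) / d)².
z_{α/2} + z_β = 1.645 + 0.842 = 2.487.
n = 2 × (2.487 / 1.089)² = 2 × 2.284² = 2 × 5.22 = 10.4.
Round up to the next whole participant.

n = 11 per group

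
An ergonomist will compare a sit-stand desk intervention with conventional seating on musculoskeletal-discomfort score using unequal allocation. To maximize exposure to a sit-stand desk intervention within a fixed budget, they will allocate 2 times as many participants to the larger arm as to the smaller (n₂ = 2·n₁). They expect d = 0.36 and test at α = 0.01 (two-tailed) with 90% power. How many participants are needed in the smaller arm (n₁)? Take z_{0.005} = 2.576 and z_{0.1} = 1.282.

n₁ = 173

With allocation ratio k = n₂/n₁ = 2, Var(x̄₁−x̄₂) = σ²(1/n₁ + 1/(k·n₁)) = σ²·(k+1)/(k·n₁).
So n₁ = (1 + 1/k)·((z_{α/2} + z_β)/d)² = 1.500 × (3.858/0.36)².
n₁ = 1.500 × 114.85 = 172.3.
Round up: n₁ = 173, giving n₂ = 2 × 173 = 346.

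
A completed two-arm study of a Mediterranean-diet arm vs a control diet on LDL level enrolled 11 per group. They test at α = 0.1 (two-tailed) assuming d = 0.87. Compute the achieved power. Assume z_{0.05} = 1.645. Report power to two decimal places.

power ≈ 0.65

For two equal groups, power = Φ(d·√(n/2) − z_{α/2}).
d·√(n/2) = 0.87 × √(11/2) = 0.87 × 2.345 = 2.040.
z_β = 2.040 − 1.645 = 0.395.
Power = Φ(0.395) = 0.654.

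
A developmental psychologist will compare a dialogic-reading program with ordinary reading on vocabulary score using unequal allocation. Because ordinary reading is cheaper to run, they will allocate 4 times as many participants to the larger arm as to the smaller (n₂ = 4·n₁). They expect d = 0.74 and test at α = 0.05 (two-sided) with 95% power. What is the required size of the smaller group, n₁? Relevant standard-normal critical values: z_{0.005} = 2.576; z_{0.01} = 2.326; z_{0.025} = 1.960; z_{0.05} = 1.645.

With allocation ratio k = n₂/n₁ = 4, Var(x̄₁−x̄₂) = σ²(1/n₁ + 1/(k·n₁)) = σ²·(k+1)/(k·n₁).
So n₁ = (1 + 1/k)·((z_{α/2} + z_β)/d)² = 1.250 × (3.605/0.74)².
n₁ = 1.250 × 23.73 = 29.7.
Round up: n₁ = 30, giving n₂ = 4 × 30 = 120.

n₁ = 30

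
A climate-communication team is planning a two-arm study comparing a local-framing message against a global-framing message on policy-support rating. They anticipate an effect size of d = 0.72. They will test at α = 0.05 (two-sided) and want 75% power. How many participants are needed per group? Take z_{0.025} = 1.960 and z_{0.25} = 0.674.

For two independent groups with equal n: n = 2·((z_{α/2} + z_β) / d)².
z_{α/2} + z_β = 1.960 + 0.674 = 2.634.
n = 2 × (2.634 / 0.72)² = 2 × 3.658² = 2 × 13.38 = 26.8.
Round up to the next whole participant.

n = 27 per group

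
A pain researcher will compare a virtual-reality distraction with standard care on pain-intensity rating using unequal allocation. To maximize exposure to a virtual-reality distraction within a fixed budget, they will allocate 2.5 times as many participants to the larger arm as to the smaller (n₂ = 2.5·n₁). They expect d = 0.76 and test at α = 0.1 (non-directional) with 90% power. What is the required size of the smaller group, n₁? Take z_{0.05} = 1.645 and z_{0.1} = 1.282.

n₁ = 21

With allocation ratio k = n₂/n₁ = 2.5, Var(x̄₁−x̄₂) = σ²(1/n₁ + 1/(k·n₁)) = σ²·(k+1)/(k·n₁).
So n₁ = (1 + 1/k)·((z_{α/2} + z_β)/d)² = 1.400 × (2.927/0.76)².
n₁ = 1.400 × 14.83 = 20.8.
Round up: n₁ = 21, giving n₂ = ⌈2.5 × 21⌉ = ⌈52.5⌉ = 53.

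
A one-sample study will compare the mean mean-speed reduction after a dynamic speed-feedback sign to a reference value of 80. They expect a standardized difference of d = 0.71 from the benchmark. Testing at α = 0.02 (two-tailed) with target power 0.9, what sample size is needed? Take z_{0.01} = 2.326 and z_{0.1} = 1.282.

n = 26

For a one-sample test: n = ((z_{α/2} + z_β) / d)².
z_{α/2} + z_β = 2.326 + 1.282 = 3.608.
n = (3.608 / 0.71)² = 5.082² = 25.82.
Round up.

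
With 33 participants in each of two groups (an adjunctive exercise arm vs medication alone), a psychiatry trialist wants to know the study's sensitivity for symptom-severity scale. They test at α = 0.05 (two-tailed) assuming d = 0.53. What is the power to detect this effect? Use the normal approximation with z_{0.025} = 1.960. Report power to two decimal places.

power ≈ 0.58

For two equal groups, power = Φ(d·√(n/2) − z_{α/2}).
d·√(n/2) = 0.53 × √(33/2) = 0.53 × 4.062 = 2.153.
z_β = 2.153 − 1.960 = 0.193.
Power = Φ(0.193) = 0.576.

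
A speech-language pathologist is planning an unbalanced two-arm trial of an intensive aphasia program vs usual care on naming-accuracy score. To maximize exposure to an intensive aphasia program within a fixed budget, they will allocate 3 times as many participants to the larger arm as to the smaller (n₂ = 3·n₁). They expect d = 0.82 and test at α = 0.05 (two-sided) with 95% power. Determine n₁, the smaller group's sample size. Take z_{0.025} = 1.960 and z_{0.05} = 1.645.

With allocation ratio k = n₂/n₁ = 3, Var(x̄₁−x̄₂) = σ²(1/n₁ + 1/(k·n₁)) = σ²·(k+1)/(k·n₁).
So n₁ = (1 + 1/k)·((z_{α/2} + z_β)/d)² = 1.333 × (3.605/0.82)².
n₁ = 1.333 × 19.33 = 25.8.
Round up: n₁ = 26, giving n₂ = 3 × 26 = 78.

n₁ = 26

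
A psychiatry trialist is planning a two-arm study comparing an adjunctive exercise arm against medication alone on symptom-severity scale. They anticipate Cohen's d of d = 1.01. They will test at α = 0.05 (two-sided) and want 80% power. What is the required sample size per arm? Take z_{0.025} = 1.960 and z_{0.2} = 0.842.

For two independent groups with equal n: n = 2·((z_{α/2} + z_β) / d)².
z_{α/2} + z_β = 1.960 + 0.842 = 2.802.
n = 2 × (2.802 / 1.01)² = 2 × 2.774² = 2 × 7.70 = 15.4.
Round up to the next whole participant.

n = 16 per group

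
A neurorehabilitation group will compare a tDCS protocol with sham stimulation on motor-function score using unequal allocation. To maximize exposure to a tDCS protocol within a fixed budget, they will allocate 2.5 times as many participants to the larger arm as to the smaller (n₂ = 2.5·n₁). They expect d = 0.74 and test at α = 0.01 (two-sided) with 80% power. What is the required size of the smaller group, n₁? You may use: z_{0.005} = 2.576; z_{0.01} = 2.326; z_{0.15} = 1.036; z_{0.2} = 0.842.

With allocation ratio k = n₂/n₁ = 2.5, Var(x̄₁−x̄₂) = σ²(1/n₁ + 1/(k·n₁)) = σ²·(k+1)/(k·n₁).
So n₁ = (1 + 1/k)·((z_{α/2} + z_β)/d)² = 1.400 × (3.418/0.74)².
n₁ = 1.400 × 21.33 = 29.9.
Round up: n₁ = 30, giving n₂ = 2.5 × 30 = 75.

n₁ = 30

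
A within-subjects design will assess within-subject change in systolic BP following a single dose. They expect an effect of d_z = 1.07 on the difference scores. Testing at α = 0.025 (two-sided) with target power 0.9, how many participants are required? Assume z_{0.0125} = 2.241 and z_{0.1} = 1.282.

n = 11 pairs

For a paired (one-sample on differences) test: n = ((z_{α/2} + z_β) / d)².
z_{α/2} + z_β = 2.241 + 1.282 = 3.523.
n = (3.523 / 1.07)² = 3.293² = 10.84.
Round up.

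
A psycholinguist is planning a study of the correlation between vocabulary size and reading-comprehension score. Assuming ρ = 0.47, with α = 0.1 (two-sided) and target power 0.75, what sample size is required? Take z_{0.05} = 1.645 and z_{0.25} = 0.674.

n = 24

Fisher's z: C = ½·ln((1+r)/(1−r)) = ½·ln(2.7736) = 0.5101.
n = ((z_{α/2} + z_β)/C)² + 3.
(1.645 + 0.674) / 0.5101 = 2.319 / 0.5101 = 4.546.
n = 4.546² + 3 = 20.67 + 3 = 23.7.
Round up.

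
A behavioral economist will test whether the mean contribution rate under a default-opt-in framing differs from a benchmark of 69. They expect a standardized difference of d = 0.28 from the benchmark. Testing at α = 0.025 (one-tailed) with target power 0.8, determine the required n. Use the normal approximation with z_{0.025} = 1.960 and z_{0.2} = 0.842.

For a one-sample test: n = ((z_{α} + z_β) / d)².
z_{α} + z_β = 1.960 + 0.842 = 2.802.
n = (2.802 / 0.28)² = 10.007² = 100.14.
Round up.

n = 101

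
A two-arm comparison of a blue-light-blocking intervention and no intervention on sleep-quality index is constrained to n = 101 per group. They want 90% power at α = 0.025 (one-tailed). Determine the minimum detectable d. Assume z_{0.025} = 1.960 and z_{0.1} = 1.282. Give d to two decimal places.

d_min ≈ 0.46

For two independent groups of n = 101 each: d_min = (z_{α} + z_β)·√(2/n).
z-sum = 1.960 + 1.282 = 3.242.
d_min = 3.242 × √(2/101) = 3.242 × 0.1407 = 0.456.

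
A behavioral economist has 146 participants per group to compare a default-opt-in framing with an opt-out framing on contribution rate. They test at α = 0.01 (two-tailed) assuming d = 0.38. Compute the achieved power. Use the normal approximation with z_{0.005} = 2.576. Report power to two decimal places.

For two equal groups, power = Φ(d·√(n/2) − z_{α/2}).
d·√(n/2) = 0.38 × √(146/2) = 0.38 × 8.544 = 3.247.
z_β = 3.247 − 2.576 = 0.671.
Power = Φ(0.671) = 0.749.

power ≈ 0.75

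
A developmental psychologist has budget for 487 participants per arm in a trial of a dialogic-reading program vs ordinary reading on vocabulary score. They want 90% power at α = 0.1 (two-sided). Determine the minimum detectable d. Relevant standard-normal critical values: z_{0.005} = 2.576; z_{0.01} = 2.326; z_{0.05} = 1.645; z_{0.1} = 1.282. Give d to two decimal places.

d_min ≈ 0.19

For two independent groups of n = 487 each: d_min = (z_{α/2} + z_β)·√(2/n).
z-sum = 1.645 + 1.282 = 2.927.
d_min = 2.927 × √(2/487) = 2.927 × 0.0641 = 0.188.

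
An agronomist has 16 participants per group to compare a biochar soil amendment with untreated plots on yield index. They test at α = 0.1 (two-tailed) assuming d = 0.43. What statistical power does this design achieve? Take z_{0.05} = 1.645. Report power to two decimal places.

For two equal groups, power = Φ(d·√(n/2) − z_{α/2}).
d·√(n/2) = 0.43 × √(16/2) = 0.43 × 2.828 = 1.216.
z_β = 1.216 − 1.645 = -0.429.
Power = Φ(-0.429) = 0.334.

power ≈ 0.33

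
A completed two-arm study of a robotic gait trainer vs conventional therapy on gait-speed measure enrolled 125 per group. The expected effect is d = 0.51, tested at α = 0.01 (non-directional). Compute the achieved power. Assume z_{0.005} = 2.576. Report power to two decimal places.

For two equal groups, power = Φ(d·√(n/2) − z_{α/2}).
d·√(n/2) = 0.51 × √(125/2) = 0.51 × 7.906 = 4.032.
z_β = 4.032 − 2.576 = 1.456.
Power = Φ(1.456) = 0.927.

power ≈ 0.93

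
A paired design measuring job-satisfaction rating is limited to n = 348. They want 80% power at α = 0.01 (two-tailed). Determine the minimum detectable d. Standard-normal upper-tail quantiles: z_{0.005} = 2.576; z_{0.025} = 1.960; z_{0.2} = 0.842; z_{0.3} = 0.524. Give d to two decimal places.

d_min ≈ 0.18

For a single sample (or paired design) of n = 348: d_min = (z_{α/2} + z_β)/√n.
z-sum = 2.576 + 0.842 = 3.418.
d_min = 3.418 / √348 = 3.418 / 18.655 = 0.183.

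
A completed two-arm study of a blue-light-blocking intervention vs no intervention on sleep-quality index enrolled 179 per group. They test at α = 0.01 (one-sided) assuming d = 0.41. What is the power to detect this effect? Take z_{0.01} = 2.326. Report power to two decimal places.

For two equal groups, power = Φ(d·√(n/2) − z_{α}).
d·√(n/2) = 0.41 × √(179/2) = 0.41 × 9.460 = 3.879.
z_β = 3.879 − 2.326 = 1.553.
Power = Φ(1.553) = 0.940.

power ≈ 0.94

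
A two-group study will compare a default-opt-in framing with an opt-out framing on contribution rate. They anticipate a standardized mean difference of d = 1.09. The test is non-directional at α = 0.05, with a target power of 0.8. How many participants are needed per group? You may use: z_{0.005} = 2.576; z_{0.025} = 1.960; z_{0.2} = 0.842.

For two independent groups with equal n: n = 2·((z_{α/2} + z_β) / d)².
z_{α/2} + z_β = 1.960 + 0.842 = 2.802.
n = 2 × (2.802 / 1.09)² = 2 × 2.571² = 2 × 6.61 = 13.2.
Round up to the next whole participant.

n = 14 per group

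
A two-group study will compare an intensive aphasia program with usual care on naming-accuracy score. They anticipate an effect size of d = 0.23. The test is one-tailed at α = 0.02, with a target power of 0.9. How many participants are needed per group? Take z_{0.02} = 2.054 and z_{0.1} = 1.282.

For two independent groups with equal n: n = 2·((z_{α} + z_β) / d)².
z_{α} + z_β = 2.054 + 1.282 = 3.336.
n = 2 × (3.336 / 0.23)² = 2 × 14.504² = 2 × 210.38 = 420.8.
Round up to the next whole participant.

n = 421 per group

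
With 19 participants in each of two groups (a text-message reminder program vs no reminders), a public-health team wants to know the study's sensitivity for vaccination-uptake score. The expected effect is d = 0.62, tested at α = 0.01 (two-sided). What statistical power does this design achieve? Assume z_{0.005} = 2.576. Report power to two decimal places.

power ≈ 0.25

For two equal groups, power = Φ(d·√(n/2) − z_{α/2}).
d·√(n/2) = 0.62 × √(19/2) = 0.62 × 3.082 = 1.911.
z_β = 1.911 − 2.576 = -0.665.
Power = Φ(-0.665) = 0.253.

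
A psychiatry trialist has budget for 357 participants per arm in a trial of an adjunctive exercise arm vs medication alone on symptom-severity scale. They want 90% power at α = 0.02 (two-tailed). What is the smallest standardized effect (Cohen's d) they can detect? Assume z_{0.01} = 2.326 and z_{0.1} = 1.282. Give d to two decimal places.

For two independent groups of n = 357 each: d_min = (z_{α/2} + z_β)·√(2/n).
z-sum = 2.326 + 1.282 = 3.608.
d_min = 3.608 × √(2/357) = 3.608 × 0.0748 = 0.270.

d_min ≈ 0.27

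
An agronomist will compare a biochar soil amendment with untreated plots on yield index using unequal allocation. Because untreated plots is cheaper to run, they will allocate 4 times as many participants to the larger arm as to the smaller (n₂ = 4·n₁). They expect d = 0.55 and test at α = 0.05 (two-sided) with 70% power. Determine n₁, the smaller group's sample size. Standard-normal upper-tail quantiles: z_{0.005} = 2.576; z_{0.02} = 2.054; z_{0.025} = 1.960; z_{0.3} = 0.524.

With allocation ratio k = n₂/n₁ = 4, Var(x̄₁−x̄₂) = σ²(1/n₁ + 1/(k·n₁)) = σ²·(k+1)/(k·n₁).
So n₁ = (1 + 1/k)·((z_{α/2} + z_β)/d)² = 1.250 × (2.484/0.55)².
n₁ = 1.250 × 20.40 = 25.5.
Round up: n₁ = 26, giving n₂ = 4 × 26 = 104.

n₁ = 26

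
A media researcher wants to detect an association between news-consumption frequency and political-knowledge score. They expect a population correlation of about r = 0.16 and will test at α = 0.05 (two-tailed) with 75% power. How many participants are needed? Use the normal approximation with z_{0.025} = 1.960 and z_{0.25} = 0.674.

n = 270

Fisher's z: C = ½·ln((1+r)/(1−r)) = ½·ln(1.3810) = 0.1614.
n = ((z_{α/2} + z_β)/C)² + 3.
(1.960 + 0.674) / 0.1614 = 2.634 / 0.1614 = 16.320.
n = 16.320² + 3 = 266.33 + 3 = 269.3.
Round up.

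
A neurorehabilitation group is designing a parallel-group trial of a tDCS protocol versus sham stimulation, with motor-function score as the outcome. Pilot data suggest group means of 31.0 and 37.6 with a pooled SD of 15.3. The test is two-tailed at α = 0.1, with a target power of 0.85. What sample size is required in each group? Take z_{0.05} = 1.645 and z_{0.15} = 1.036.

Cohen's d = |M₁ − M₂| / SD_pooled = |31.0 − 37.6| / 15.3 = 6.6 / 15.3 = 0.431.
For two independent groups with equal n: n = 2·((z_{α/2} + z_β) / d)².
z_{α/2} + z_β = 1.645 + 1.036 = 2.681.
n = 2 × (2.681 / 0.431)² = 2 × 6.220² = 2 × 38.69 = 77.4.
Round up to the next whole participant.

n = 78 per group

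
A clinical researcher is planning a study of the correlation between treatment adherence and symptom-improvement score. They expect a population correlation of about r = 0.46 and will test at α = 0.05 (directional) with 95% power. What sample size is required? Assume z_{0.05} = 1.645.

Fisher's z: C = ½·ln((1+r)/(1−r)) = ½·ln(2.7037) = 0.4973.
n = ((z_{α} + z_β)/C)² + 3.
(1.645 + 1.645) / 0.4973 = 3.290 / 0.4973 = 6.616.
n = 6.616² + 3 = 43.77 + 3 = 46.8.
Round up.

n = 47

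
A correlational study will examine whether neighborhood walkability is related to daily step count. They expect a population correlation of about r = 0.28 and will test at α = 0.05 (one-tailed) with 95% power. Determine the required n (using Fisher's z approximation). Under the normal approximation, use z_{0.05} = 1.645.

n = 134

Fisher's z: C = ½·ln((1+r)/(1−r)) = ½·ln(1.7778) = 0.2877.
n = ((z_{α} + z_β)/C)² + 3.
(1.645 + 1.645) / 0.2877 = 3.290 / 0.2877 = 11.436.
n = 11.436² + 3 = 130.77 + 3 = 133.8.
Round up.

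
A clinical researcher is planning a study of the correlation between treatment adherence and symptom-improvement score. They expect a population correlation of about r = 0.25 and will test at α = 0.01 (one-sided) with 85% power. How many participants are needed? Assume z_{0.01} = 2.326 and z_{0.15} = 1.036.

n = 177

Fisher's z: C = ½·ln((1+r)/(1−r)) = ½·ln(1.6667) = 0.2554.
n = ((z_{α} + z_β)/C)² + 3.
(2.326 + 1.036) / 0.2554 = 3.362 / 0.2554 = 13.164.
n = 13.164² + 3 = 173.28 + 3 = 176.3.
Round up.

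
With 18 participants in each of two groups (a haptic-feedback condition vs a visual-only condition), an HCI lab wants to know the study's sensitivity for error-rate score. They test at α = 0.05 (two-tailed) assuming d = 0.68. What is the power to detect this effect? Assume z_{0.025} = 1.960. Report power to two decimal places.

For two equal groups, power = Φ(d·√(n/2) − z_{α/2}).
d·√(n/2) = 0.68 × √(18/2) = 0.68 × 3.000 = 2.040.
z_β = 2.040 − 1.960 = 0.080.
Power = Φ(0.080) = 0.532.

power ≈ 0.53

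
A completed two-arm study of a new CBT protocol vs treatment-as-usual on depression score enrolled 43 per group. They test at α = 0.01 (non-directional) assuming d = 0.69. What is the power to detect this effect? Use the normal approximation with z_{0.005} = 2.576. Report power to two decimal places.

For two equal groups, power = Φ(d·√(n/2) − z_{α/2}).
d·√(n/2) = 0.69 × √(43/2) = 0.69 × 4.637 = 3.199.
z_β = 3.199 − 2.576 = 0.623.
Power = Φ(0.623) = 0.733.

power ≈ 0.73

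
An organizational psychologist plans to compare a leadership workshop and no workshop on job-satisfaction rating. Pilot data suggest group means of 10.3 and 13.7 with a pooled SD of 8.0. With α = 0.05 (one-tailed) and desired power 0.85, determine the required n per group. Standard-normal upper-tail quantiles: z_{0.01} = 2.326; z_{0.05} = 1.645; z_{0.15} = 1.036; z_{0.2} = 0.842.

Cohen's d = |M₁ − M₂| / SD_pooled = |10.3 − 13.7| / 8.0 = 3.4 / 8.0 = 0.425.
For two independent groups with equal n: n = 2·((z_{α} + z_β) / d)².
z_{α} + z_β = 1.645 + 1.036 = 2.681.
n = 2 × (2.681 / 0.425)² = 2 × 6.308² = 2 × 39.79 = 79.6.
Round up to the next whole participant.

n = 80 per group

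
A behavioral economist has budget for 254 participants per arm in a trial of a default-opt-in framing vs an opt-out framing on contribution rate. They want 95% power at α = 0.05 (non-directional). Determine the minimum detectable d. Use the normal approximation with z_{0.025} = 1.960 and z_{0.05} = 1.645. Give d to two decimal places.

d_min ≈ 0.32

For two independent groups of n = 254 each: d_min = (z_{α/2} + z_β)·√(2/n).
z-sum = 1.960 + 1.645 = 3.605.
d_min = 3.605 × √(2/254) = 3.605 × 0.0887 = 0.320.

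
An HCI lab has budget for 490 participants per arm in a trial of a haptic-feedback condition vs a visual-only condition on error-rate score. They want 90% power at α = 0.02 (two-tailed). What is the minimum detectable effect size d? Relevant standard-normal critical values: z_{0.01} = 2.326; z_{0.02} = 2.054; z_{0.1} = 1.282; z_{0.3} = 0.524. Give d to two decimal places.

d_min ≈ 0.23

For two independent groups of n = 490 each: d_min = (z_{α/2} + z_β)·√(2/n).
z-sum = 2.326 + 1.282 = 3.608.
d_min = 3.608 × √(2/490) = 3.608 × 0.0639 = 0.231.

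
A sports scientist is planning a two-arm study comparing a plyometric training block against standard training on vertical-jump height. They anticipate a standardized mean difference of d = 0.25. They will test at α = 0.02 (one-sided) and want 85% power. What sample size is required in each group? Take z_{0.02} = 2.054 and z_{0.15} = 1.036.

For two independent groups with equal n: n = 2·((z_{α} + z_β) / d)².
z_{α} + z_β = 2.054 + 1.036 = 3.090.
n = 2 × (3.090 / 0.25)² = 2 × 12.360² = 2 × 152.77 = 305.5.
Round up to the next whole participant.

n = 306 per group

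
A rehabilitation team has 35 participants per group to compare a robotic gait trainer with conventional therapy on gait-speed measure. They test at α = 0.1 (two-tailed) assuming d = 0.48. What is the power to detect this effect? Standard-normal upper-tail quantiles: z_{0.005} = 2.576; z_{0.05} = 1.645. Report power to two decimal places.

power ≈ 0.64

For two equal groups, power = Φ(d·√(n/2) − z_{α/2}).
d·√(n/2) = 0.48 × √(35/2) = 0.48 × 4.183 = 2.008.
z_β = 2.008 − 1.645 = 0.363.
Power = Φ(0.363) = 0.642.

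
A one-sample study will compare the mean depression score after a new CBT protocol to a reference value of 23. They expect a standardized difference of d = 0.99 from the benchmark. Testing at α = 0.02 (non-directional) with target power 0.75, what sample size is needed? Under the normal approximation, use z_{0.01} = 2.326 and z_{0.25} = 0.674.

For a one-sample test: n = ((z_{α/2} + z_β) / d)².
z_{α/2} + z_β = 2.326 + 0.674 = 3.000.
n = (3.000 / 0.99)² = 3.030² = 9.18.
Round up.

n = 10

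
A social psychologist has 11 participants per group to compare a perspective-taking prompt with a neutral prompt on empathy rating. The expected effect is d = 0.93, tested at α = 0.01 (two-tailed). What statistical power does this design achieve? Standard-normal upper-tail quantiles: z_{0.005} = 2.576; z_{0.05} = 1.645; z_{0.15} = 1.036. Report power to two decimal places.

For two equal groups, power = Φ(d·√(n/2) − z_{α/2}).
d·√(n/2) = 0.93 × √(11/2) = 0.93 × 2.345 = 2.181.
z_β = 2.181 − 2.576 = -0.395.
Power = Φ(-0.395) = 0.346.

power ≈ 0.35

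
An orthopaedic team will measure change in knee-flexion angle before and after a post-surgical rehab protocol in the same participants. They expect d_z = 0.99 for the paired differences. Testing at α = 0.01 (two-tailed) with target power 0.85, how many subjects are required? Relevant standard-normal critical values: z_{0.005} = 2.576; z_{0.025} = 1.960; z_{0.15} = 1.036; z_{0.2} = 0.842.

For a paired (one-sample on differences) test: n = ((z_{α/2} + z_β) / d)².
z_{α/2} + z_β = 2.576 + 1.036 = 3.612.
n = (3.612 / 0.99)² = 3.648² = 13.31.
Round up.

n = 14 pairs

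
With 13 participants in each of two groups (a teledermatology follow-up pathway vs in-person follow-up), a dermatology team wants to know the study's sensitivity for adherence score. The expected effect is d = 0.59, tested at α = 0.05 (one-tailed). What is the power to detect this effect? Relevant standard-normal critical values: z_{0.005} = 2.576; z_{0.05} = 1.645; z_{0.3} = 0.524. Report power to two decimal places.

For two equal groups, power = Φ(d·√(n/2) − z_{α}).
d·√(n/2) = 0.59 × √(13/2) = 0.59 × 2.550 = 1.504.
z_β = 1.504 − 1.645 = -0.141.
Power = Φ(-0.141) = 0.444.

power ≈ 0.44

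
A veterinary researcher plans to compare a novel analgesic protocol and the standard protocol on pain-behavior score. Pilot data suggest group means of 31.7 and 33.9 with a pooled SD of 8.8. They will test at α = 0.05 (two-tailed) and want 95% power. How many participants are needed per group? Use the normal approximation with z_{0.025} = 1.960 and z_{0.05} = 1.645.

n = 416 per group

Cohen's d = |M₁ − M₂| / SD_pooled = |31.7 − 33.9| / 8.8 = 2.2 / 8.8 = 0.250.
For two independent groups with equal n: n = 2·((z_{α/2} + z_β) / d)².
z_{α/2} + z_β = 1.960 + 1.645 = 3.605.
n = 2 × (3.605 / 0.250)² = 2 × 14.420² = 2 × 207.94 = 415.9.
Round up to the next whole participant.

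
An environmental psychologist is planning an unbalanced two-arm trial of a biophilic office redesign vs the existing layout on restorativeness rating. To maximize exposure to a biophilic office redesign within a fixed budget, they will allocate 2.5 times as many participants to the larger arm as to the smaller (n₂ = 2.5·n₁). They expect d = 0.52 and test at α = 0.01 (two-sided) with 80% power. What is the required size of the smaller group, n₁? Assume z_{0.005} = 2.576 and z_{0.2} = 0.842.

n₁ = 61

With allocation ratio k = n₂/n₁ = 2.5, Var(x̄₁−x̄₂) = σ²(1/n₁ + 1/(k·n₁)) = σ²·(k+1)/(k·n₁).
So n₁ = (1 + 1/k)·((z_{α/2} + z_β)/d)² = 1.400 × (3.418/0.52)².
n₁ = 1.400 × 43.21 = 60.5.
Round up: n₁ = 61, giving n₂ = ⌈2.5 × 61⌉ = ⌈152.5⌉ = 153.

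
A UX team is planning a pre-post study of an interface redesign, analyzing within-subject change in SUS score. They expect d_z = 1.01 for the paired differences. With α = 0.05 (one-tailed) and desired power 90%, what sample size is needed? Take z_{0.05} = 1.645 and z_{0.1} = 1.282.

n = 9 pairs

For a paired (one-sample on differences) test: n = ((z_{α} + z_β) / d)².
z_{α} + z_β = 1.645 + 1.282 = 2.927.
n = (2.927 / 1.01)² = 2.898² = 8.40.
Round up.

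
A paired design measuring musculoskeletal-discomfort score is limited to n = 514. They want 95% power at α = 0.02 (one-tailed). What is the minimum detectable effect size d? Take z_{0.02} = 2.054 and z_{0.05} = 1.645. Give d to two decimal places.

d_min ≈ 0.16

For a single sample (or paired design) of n = 514: d_min = (z_{α} + z_β)/√n.
z-sum = 2.054 + 1.645 = 3.699.
d_min = 3.699 / √514 = 3.699 / 22.672 = 0.163.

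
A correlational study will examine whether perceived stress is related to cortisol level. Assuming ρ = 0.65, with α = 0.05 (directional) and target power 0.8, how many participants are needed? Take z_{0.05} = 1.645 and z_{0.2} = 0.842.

n = 14

Fisher's z: C = ½·ln((1+r)/(1−r)) = ½·ln(4.7143) = 0.7753.
n = ((z_{α} + z_β)/C)² + 3.
(1.645 + 0.842) / 0.7753 = 2.487 / 0.7753 = 3.208.
n = 3.208² + 3 = 10.29 + 3 = 13.3.
Round up.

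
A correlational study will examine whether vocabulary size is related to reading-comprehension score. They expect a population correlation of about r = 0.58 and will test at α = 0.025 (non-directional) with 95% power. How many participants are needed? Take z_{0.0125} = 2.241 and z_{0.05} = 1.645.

Fisher's z: C = ½·ln((1+r)/(1−r)) = ½·ln(3.7619) = 0.6625.
n = ((z_{α/2} + z_β)/C)² + 3.
(2.241 + 1.645) / 0.6625 = 3.886 / 0.6625 = 5.866.
n = 5.866² + 3 = 34.41 + 3 = 37.4.
Round up.

n = 38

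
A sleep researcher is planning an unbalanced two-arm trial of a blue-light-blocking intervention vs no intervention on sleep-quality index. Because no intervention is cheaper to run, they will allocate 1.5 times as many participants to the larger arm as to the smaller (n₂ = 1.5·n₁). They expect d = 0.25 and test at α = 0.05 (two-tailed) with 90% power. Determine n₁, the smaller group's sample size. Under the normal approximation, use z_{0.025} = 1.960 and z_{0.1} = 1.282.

n₁ = 281

With allocation ratio k = n₂/n₁ = 1.5, Var(x̄₁−x̄₂) = σ²(1/n₁ + 1/(k·n₁)) = σ²·(k+1)/(k·n₁).
So n₁ = (1 + 1/k)·((z_{α/2} + z_β)/d)² = 1.667 × (3.242/0.25)².
n₁ = 1.667 × 168.17 = 280.3.
Round up: n₁ = 281, giving n₂ = ⌈1.5 × 281⌉ = ⌈421.5⌉ = 422.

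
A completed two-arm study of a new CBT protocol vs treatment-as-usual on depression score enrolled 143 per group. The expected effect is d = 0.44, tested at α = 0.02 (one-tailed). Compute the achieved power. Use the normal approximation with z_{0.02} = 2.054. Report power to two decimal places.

For two equal groups, power = Φ(d·√(n/2) − z_{α}).
d·√(n/2) = 0.44 × √(143/2) = 0.44 × 8.456 = 3.721.
z_β = 3.721 − 2.054 = 1.667.
Power = Φ(1.667) = 0.952.

power ≈ 0.95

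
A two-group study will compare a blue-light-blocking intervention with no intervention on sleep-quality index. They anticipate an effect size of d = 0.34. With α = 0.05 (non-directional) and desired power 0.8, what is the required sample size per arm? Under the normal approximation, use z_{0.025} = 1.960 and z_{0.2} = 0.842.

For two independent groups with equal n: n = 2·((z_{α/2} + z_β) / d)².
z_{α/2} + z_β = 1.960 + 0.842 = 2.802.
n = 2 × (2.802 / 0.34)² = 2 × 8.241² = 2 × 67.92 = 135.8.
Round up to the next whole participant.

n = 136 per group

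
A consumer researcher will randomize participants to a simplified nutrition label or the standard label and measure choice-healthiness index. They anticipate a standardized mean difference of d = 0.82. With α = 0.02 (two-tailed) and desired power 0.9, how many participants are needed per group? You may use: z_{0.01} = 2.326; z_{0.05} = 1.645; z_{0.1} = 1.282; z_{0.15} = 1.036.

n = 39 per group

For two independent groups with equal n: n = 2·((z_{α/2} + z_β) / d)².
z_{α/2} + z_β = 2.326 + 1.282 = 3.608.
n = 2 × (3.608 / 0.82)² = 2 × 4.400² = 2 × 19.36 = 38.7.
Round up to the next whole participant.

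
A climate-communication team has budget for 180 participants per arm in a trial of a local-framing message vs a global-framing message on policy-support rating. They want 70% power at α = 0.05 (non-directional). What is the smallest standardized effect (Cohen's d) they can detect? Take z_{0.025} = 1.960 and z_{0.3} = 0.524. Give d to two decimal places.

For two independent groups of n = 180 each: d_min = (z_{α/2} + z_β)·√(2/n).
z-sum = 1.960 + 0.524 = 2.484.
d_min = 2.484 × √(2/180) = 2.484 × 0.1054 = 0.262.

d_min ≈ 0.26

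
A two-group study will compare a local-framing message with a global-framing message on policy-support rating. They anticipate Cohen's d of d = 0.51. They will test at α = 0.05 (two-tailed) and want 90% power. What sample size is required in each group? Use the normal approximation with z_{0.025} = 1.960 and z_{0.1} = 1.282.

For two independent groups with equal n: n = 2·((z_{α/2} + z_β) / d)².
z_{α/2} + z_β = 1.960 + 1.282 = 3.242.
n = 2 × (3.242 / 0.51)² = 2 × 6.357² = 2 × 40.41 = 80.8.
Round up to the next whole participant.

n = 81 per group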